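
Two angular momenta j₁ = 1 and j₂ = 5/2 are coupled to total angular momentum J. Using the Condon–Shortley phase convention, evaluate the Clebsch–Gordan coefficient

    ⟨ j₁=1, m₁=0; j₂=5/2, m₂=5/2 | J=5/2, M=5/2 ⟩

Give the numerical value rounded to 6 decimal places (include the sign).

√[6·1!1!4!/7! · 1!1!5!0!5!0!] = √(2880/7)
  +(−1)^1/∏(1,0,0,4,1,0)! = -1/24  (running -1/24)
⟨..|..⟩ = √(2880/7)·(-1/24) = -0.845154

-0.845154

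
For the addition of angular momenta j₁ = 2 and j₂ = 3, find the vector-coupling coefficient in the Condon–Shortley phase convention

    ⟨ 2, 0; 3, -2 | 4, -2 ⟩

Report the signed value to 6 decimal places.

triangle: 1!×3!×5!/10! = 720/3628800
(j±m)!: 2!×2!×1!×5!×2!×6! = 691200
prefactor² = (2J+1)×Δ×N² = 8640/7
  k=0: +1/(0!×1!×2!×1!×1!×4!) = 1/48
  k=1: −1/(1!×0!×1!×0!×2!×5!) = -1/240
Σ = 1/60  ⇒  CG² = 8640/7×1/60² = 12/35
CG = +√(12/35) = +0.585540

+√(12/35) = +0.585540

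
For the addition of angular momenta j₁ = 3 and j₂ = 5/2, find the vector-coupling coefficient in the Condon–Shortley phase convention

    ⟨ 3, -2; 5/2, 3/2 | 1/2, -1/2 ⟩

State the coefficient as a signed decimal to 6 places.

√[2·5!1!0!/7! · 1!5!4!1!0!1!] = √(960/7)
  +(−1)^4/∏(4,1,1,0,0,0)! = 1/24  (running 1/24)
⟨..|..⟩ = √(960/7)·(1/24) = +0.487950

+0.487950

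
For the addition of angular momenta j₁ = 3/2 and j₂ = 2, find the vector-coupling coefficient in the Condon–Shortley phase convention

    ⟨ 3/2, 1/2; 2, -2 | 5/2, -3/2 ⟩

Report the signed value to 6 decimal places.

triangle: 1!·2!·3!/7! = 12/5040
(j±m)!: 2!·1!·0!·4!·1!·4! = 1152
prefactor² = (2J+1)·Δ·N² = 576/35
  k=0: +1/(0!·1!·1!·0!·1!·3!) = 1/6
Σ = 1/6  ⇒  CG² = 576/35·1/6² = 16/35
CG = +√(16/35) = +0.676123

+0.676123  (= +√(16/35))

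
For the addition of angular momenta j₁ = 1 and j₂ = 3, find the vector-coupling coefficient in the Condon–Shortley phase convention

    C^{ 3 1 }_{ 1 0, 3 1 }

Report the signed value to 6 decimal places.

√[7·1!1!5!/8! · 1!1!4!2!4!2!] = √(48)
  +(−1)^0/∏(0,1,1,4,0,1)! = 1/24  (running 1/24)
  +(−1)^1/∏(1,0,0,3,1,2)! = -1/12  (running -1/24)
⟨..|..⟩ = √(48)·(-1/24) = -0.288675

−√(1/12) = -0.288675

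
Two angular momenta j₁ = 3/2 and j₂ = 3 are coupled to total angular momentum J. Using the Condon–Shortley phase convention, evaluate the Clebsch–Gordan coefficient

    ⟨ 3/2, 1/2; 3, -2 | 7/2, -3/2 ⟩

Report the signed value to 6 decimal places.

triangle: 1!*2!*5!/9! = 240/362880
(j±m)!: 2!*1!*1!*5!*2!*5! = 57600
prefactor² = (2J+1)*Δ*N² = 6400/21
  k=0: +1/(0!*1!*1!*1!*1!*4!) = 1/24
  k=1: −1/(1!*0!*0!*0!*2!*5!) = -1/240
Σ = 3/80  ⇒  CG² = 6400/21*3/80² = 3/7
CG = +√(3/7) = +0.654654

+0.654654  (= +√(3/7))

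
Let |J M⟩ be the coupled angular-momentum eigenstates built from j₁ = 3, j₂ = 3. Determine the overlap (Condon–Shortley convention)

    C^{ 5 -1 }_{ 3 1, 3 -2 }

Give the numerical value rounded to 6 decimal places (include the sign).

√[11·1!5!5!/12! · 4!2!1!5!4!6!] = √(230400/7)
  +(−1)^0/∏(0,1,2,1,3,4)! = 1/288  (running 1/288)
  +(−1)^1/∏(1,0,1,0,4,5)! = -1/2880  (running 1/320)
⟨..|..⟩ = √(230400/7)·(1/320) = +0.566947

+√(9/28) ≈ +0.566947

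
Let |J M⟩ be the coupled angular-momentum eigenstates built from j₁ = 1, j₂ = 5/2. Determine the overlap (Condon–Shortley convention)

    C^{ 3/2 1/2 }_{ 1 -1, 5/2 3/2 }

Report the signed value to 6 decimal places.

+0.632456  (= +√(2/5))

triangle: 2!×0!×3!/6! = 12/720
(j±m)!: 0!×2!×4!×1!×2!×1! = 96
prefactor² = (2J+1)×Δ×N² = 32/5
  k=2: +1/(2!×0!×0!×2!×0!×1!) = 1/4
Σ = 1/4  ⇒  CG² = 32/5×1/4² = 2/5
CG = +√(2/5) = +0.632456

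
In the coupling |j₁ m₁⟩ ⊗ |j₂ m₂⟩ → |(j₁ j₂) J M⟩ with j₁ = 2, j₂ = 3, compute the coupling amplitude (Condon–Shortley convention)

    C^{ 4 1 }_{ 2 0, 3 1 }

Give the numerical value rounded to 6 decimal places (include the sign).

-0.327327

√[9·1!3!5!/10! · 2!2!4!2!5!3!] = √(1728/7)
  +(−1)^0/∏(0,1,2,4,1,1)! = 1/48  (running 1/48)
  +(−1)^1/∏(1,0,1,3,2,2)! = -1/24  (running -1/48)
⟨..|..⟩ = √(1728/7)·(-1/48) = -0.327327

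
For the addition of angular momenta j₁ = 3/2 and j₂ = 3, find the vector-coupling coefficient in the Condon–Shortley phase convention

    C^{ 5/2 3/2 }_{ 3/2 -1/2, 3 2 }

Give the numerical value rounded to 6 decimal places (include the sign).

+√(1/14) ≈ +0.267261

triangle: 2!*1!*4!/8! = 48/40320
(j±m)!: 1!*2!*5!*1!*4!*1! = 5760
prefactor² = (2J+1)*Δ*N² = 288/7
  k=1: −1/(1!*1!*1!*4!*0!*0!) = -1/24
  k=2: +1/(2!*0!*0!*3!*1!*1!) = 1/12
Σ = 1/24  ⇒  CG² = 288/7*1/24² = 1/14
CG = +√(1/14) = +0.267261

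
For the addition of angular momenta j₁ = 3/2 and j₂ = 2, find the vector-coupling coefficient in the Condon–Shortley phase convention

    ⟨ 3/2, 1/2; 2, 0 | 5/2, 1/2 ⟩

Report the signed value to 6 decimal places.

triangle: 1!*2!*3!/7! = 12/5040
(j±m)!: 2!*1!*2!*2!*3!*2! = 96
prefactor² = (2J+1)*Δ*N² = 48/35
  k=0: +1/(0!*1!*1!*2!*1!*1!) = 1/2
  k=1: −1/(1!*0!*0!*1!*2!*2!) = -1/4
Σ = 1/4  ⇒  CG² = 48/35*1/4² = 3/35
CG = +√(3/35) = +0.292770

+√(3/35) = +0.292770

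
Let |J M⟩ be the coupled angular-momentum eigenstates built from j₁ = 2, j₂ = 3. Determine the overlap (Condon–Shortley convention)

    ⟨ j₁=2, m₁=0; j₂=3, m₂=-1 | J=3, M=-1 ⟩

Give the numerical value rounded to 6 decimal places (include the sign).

−√(3/20) = -0.387298

√[7·2!2!4!/9! · 2!2!2!4!2!4!] = √(256/15)
  +(−1)^0/∏(0,2,2,2,0,2)! = 1/16  (running 1/16)
  +(−1)^1/∏(1,1,1,1,1,3)! = -1/6  (running -5/48)
  +(−1)^2/∏(2,0,0,0,2,4)! = 1/96  (running -3/32)
⟨..|..⟩ = √(256/15)·(-3/32) = -0.387298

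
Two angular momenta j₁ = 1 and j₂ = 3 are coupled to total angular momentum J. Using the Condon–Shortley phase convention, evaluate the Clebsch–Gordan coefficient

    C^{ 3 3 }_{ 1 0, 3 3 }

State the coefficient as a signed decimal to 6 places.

triangle: 1!·1!·5!/8! = 120/40320
(j±m)!: 1!·1!·6!·0!·6!·0! = 518400
prefactor² = (2J+1)·Δ·N² = 10800
  k=1: −1/(1!·0!·0!·5!·1!·0!) = -1/120
Σ = -1/120  ⇒  CG² = 10800·(-1/120)² = 3/4
CG = −√(3/4) = -0.866025

-0.866025  (= −√(3/4))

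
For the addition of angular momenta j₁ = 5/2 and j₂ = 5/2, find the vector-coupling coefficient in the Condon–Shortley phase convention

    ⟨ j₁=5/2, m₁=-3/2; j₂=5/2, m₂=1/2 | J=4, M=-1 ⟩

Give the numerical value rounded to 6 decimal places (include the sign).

-0.597614

√[9·1!4!4!/10! · 1!4!3!2!3!5!] = √(10368/35)
  +(−1)^0/∏(0,1,4,3,0,1)! = 1/144  (running 1/144)
  +(−1)^1/∏(1,0,3,2,1,2)! = -1/24  (running -5/144)
⟨..|..⟩ = √(10368/35)·(-5/144) = -0.597614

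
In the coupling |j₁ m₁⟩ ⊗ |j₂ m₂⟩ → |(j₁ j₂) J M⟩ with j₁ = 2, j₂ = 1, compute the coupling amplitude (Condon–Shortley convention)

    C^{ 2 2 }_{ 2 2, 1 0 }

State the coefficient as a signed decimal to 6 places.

+√(2/3) = +0.816497

j₁+j₂−J=1  J+j₁−j₂=3  J−j₁+j₂=1  j₁+j₂+J+1=6
(j₁±m₁, j₂±m₂, J±M) = (4,0,1,1,4,0)
P² = 24
sum k=0..0:
  [0] +1/6 = 1/6
S = 1/6
C² = P²·S² = 2/3 ; C = +0.816497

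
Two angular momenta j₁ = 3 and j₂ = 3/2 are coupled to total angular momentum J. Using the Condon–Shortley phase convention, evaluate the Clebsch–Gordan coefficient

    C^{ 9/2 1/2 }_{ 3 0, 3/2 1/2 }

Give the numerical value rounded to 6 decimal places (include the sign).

j₁+j₂−J=0  J+j₁−j₂=6  J−j₁+j₂=3  j₁+j₂+J+1=10
(j₁±m₁, j₂±m₂, J±M) = (3,3,2,1,5,4)
P² = 17280/7
sum k=0..0:
  [0] +1/72 = 1/72
S = 1/72
C² = P²·S² = 10/21 ; C = +0.690066

+√(10/21) ≈ +0.690066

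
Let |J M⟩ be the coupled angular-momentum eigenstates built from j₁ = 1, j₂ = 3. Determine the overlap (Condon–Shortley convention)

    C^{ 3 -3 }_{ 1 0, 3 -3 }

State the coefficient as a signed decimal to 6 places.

+0.866025  (= +√(3/4))

j₁+j₂−J=1  J+j₁−j₂=1  J−j₁+j₂=5  j₁+j₂+J+1=8
(j₁±m₁, j₂±m₂, J±M) = (1,1,0,6,0,6)
P² = 10800
sum k=0..0:
  [0] +1/120 = 1/120
S = 1/120
C² = P²·S² = 3/4 ; C = +0.866025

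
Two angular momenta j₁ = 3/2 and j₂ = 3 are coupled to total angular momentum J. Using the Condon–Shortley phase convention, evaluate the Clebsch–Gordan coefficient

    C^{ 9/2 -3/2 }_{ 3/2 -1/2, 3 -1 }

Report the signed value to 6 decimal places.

+√(15/28) ≈ +0.731925

j₁+j₂−J=0  J+j₁−j₂=3  J−j₁+j₂=6  j₁+j₂+J+1=10
(j₁±m₁, j₂±m₂, J±M) = (1,2,2,4,3,6)
P² = 34560/7
sum k=0..0:
  [0] +1/96 = 1/96
S = 1/96
C² = P²·S² = 15/28 ; C = +0.731925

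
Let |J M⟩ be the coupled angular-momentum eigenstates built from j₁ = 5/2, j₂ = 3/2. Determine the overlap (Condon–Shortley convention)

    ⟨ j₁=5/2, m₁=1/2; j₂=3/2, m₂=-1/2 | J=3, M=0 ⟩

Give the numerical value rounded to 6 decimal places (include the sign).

j₁+j₂−J=1  J+j₁−j₂=4  J−j₁+j₂=2  j₁+j₂+J+1=8
(j₁±m₁, j₂±m₂, J±M) = (3,2,1,2,3,3)
P² = 36/5
sum k=0..1:
  [0] +1/4 = 1/4
  [1] −1/12 = -1/12
S = 1/6
C² = P²·S² = 1/5 ; C = +0.447214

+√(1/5) = +0.447214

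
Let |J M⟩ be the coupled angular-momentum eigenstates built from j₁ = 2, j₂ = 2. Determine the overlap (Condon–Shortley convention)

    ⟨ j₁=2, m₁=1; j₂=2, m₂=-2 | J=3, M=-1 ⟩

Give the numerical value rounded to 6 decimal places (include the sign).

j₁+j₂−J=1  J+j₁−j₂=3  J−j₁+j₂=3  j₁+j₂+J+1=8
(j₁±m₁, j₂±m₂, J±M) = (3,1,0,4,2,4)
P² = 216/5
sum k=0..0:
  [0] +1/12 = 1/12
S = 1/12
C² = P²·S² = 3/10 ; C = +0.547723

+√(3/10) = +0.547723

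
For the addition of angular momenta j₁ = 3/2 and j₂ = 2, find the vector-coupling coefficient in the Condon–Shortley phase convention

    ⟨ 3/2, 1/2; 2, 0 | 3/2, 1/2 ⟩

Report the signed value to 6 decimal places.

−√(1/5) ≈ -0.447214

triangle: 2!×1!×2!/6! = 4/720
(j±m)!: 2!×1!×2!×2!×2!×1! = 16
prefactor² = (2J+1)×Δ×N² = 16/45
  k=0: +1/(0!×2!×1!×2!×0!×0!) = 1/4
  k=1: −1/(1!×1!×0!×1!×1!×1!) = -1
Σ = -3/4  ⇒  CG² = 16/45×(-3/4)² = 1/5
CG = −√(1/5) = -0.447214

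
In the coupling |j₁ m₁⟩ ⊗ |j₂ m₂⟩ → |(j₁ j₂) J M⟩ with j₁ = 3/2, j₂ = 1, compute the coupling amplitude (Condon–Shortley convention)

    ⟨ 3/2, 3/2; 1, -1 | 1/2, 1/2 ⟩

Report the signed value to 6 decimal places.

+0.707107

j₁+j₂−J=2  J+j₁−j₂=1  J−j₁+j₂=0  j₁+j₂+J+1=4
(j₁±m₁, j₂±m₂, J±M) = (3,0,0,2,1,0)
P² = 2
sum k=0..0:
  [0] +1/2 = 1/2
S = 1/2
C² = P²·S² = 1/2 ; C = +0.707107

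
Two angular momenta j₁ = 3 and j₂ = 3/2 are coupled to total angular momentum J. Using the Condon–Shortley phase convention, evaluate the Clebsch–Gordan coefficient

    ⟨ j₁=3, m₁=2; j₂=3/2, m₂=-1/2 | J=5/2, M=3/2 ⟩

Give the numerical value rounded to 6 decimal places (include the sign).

√[6·2!4!1!/8! · 5!1!1!2!4!1!] = √(288/7)
  +(−1)^0/∏(0,2,1,1,3,0)! = 1/12  (running 1/12)
  +(−1)^1/∏(1,1,0,0,4,1)! = -1/24  (running 1/24)
⟨..|..⟩ = √(288/7)·(1/24) = +0.267261

+0.267261  (= +√(1/14))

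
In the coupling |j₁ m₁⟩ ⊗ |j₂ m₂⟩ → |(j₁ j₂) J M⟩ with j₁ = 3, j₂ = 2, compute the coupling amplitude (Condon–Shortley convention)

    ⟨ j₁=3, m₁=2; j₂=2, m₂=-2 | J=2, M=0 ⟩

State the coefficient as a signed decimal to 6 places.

triangle: 3!×3!×1!/8! = 36/40320
(j±m)!: 5!×1!×0!×4!×2!×2! = 11520
prefactor² = (2J+1)×Δ×N² = 360/7
  k=0: +1/(0!×3!×1!×0!×2!×1!) = 1/12
Σ = 1/12  ⇒  CG² = 360/7×1/12² = 5/14
CG = +√(5/14) = +0.597614

+√(5/14) ≈ +0.597614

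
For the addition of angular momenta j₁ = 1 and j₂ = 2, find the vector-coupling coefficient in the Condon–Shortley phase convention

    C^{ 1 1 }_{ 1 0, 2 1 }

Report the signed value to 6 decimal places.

-0.547723  (= −√(3/10))

j₁+j₂−J=2  J+j₁−j₂=0  J−j₁+j₂=2  j₁+j₂+J+1=5
(j₁±m₁, j₂±m₂, J±M) = (1,1,3,1,2,0)
P² = 6/5
sum k=1..1:
  [1] −1/2 = -1/2
S = -1/2
C² = P²·S² = 3/10 ; C = -0.547723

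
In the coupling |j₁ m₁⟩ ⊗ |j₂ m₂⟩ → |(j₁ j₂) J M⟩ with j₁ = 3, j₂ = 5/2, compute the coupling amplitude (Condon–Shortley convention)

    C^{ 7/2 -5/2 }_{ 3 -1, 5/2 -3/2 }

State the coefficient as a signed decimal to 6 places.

-0.398410  (= −√(10/63))

triangle: 2!×4!×3!/10! = 288/3628800
(j±m)!: 2!×4!×1!×4!×1!×6! = 829440
prefactor² = (2J+1)×Δ×N² = 18432/35
  k=0: +1/(0!×2!×4!×1!×0!×2!) = 1/96
  k=1: −1/(1!×1!×3!×0!×1!×3!) = -1/36
Σ = -5/288  ⇒  CG² = 18432/35×(-5/288)² = 10/63
CG = −√(10/63) = -0.398410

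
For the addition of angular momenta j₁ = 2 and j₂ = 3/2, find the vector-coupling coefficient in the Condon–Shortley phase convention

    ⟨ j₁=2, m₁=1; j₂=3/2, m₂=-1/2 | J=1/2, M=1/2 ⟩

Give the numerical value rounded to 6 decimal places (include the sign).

triangle: 3!×1!×0!/5! = 6/120
(j±m)!: 3!×1!×1!×2!×1!×0! = 12
prefactor² = (2J+1)×Δ×N² = 6/5
  k=1: −1/(1!×2!×0!×0!×1!×0!) = -1/2
Σ = -1/2  ⇒  CG² = 6/5×(-1/2)² = 3/10
CG = −√(3/10) = -0.547723

−√(3/10) = -0.547723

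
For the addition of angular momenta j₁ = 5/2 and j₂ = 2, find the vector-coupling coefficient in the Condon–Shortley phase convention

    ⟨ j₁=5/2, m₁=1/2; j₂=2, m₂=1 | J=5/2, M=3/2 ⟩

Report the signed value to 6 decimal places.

triangle: 2!·3!·2!/8! = 24/40320
(j±m)!: 3!·2!·3!·1!·4!·1! = 1728
prefactor² = (2J+1)·Δ·N² = 216/35
  k=1: −1/(1!·1!·1!·2!·2!·0!) = -1/4
  k=2: +1/(2!·0!·0!·1!·3!·1!) = 1/12
Σ = -1/6  ⇒  CG² = 216/35·(-1/6)² = 6/35
CG = −√(6/35) = -0.414039

−√(6/35) = -0.414039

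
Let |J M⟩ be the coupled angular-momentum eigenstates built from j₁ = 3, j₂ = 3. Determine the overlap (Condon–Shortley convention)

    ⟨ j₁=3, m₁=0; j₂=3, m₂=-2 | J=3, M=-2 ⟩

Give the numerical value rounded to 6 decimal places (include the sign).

triangle: 3!*3!*3!/10! = 216/3628800
(j±m)!: 3!*3!*1!*5!*1!*5! = 518400
prefactor² = (2J+1)*Δ*N² = 216
  k=0: +1/(0!*3!*3!*1!*0!*2!) = 1/72
  k=1: −1/(1!*2!*2!*0!*1!*3!) = -1/24
Σ = -1/36  ⇒  CG² = 216*(-1/36)² = 1/6
CG = −√(1/6) = -0.408248

-0.408248  (= −√(1/6))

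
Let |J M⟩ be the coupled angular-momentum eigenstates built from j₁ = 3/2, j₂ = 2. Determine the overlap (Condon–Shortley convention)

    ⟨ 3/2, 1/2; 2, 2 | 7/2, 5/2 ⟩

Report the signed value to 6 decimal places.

+0.654654  (= +√(3/7))

j₁+j₂−J=0  J+j₁−j₂=3  J−j₁+j₂=4  j₁+j₂+J+1=8
(j₁±m₁, j₂±m₂, J±M) = (2,1,4,0,6,1)
P² = 6912/7
sum k=0..0:
  [0] +1/48 = 1/48
S = 1/48
C² = P²·S² = 3/7 ; C = +0.654654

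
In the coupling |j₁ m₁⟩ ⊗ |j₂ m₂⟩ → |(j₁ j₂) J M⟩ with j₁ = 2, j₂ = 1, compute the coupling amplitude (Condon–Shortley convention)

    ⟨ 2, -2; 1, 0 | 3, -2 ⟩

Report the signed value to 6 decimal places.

√[7·0!4!2!/7! · 0!4!1!1!1!5!] = √(192)
  +(−1)^0/∏(0,0,4,1,0,1)! = 1/24  (running 1/24)
⟨..|..⟩ = √(192)·(1/24) = +0.577350

+0.577350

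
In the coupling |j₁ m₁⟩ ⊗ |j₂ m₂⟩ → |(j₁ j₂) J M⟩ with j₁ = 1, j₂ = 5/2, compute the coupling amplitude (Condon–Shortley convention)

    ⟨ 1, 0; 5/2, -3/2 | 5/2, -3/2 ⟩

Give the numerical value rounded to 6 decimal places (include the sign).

√[6·1!1!4!/7! · 1!1!1!4!1!4!] = √(576/35)
  +(−1)^0/∏(0,1,1,1,0,3)! = 1/6  (running 1/6)
  +(−1)^1/∏(1,0,0,0,1,4)! = -1/24  (running 1/8)
⟨..|..⟩ = √(576/35)·(1/8) = +0.507093

+0.507093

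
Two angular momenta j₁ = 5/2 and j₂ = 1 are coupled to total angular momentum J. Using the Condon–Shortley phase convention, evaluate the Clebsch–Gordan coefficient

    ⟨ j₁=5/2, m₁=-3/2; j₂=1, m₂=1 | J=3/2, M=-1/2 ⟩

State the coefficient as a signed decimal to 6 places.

j₁+j₂−J=2  J+j₁−j₂=3  J−j₁+j₂=0  j₁+j₂+J+1=6
(j₁±m₁, j₂±m₂, J±M) = (1,4,2,0,1,2)
P² = 32/5
sum k=2..2:
  [2] +1/4 = 1/4
S = 1/4
C² = P²·S² = 2/5 ; C = +0.632456

+√(2/5) = +0.632456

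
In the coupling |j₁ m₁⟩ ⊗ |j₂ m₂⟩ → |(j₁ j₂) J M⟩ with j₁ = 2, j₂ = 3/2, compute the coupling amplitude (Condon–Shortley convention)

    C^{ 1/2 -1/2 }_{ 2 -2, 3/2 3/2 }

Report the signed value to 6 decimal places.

-0.632456

√[2·3!1!0!/5! · 0!4!3!0!0!1!] = √(72/5)
  +(−1)^3/∏(3,0,1,0,0,0)! = -1/6  (running -1/6)
⟨..|..⟩ = √(72/5)·(-1/6) = -0.632456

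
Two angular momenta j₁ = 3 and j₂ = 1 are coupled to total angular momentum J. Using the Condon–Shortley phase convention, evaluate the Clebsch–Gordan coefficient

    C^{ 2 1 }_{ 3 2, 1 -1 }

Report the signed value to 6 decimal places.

j₁+j₂−J=2  J+j₁−j₂=4  J−j₁+j₂=0  j₁+j₂+J+1=7
(j₁±m₁, j₂±m₂, J±M) = (5,1,0,2,3,1)
P² = 480/7
sum k=0..0:
  [0] +1/12 = 1/12
S = 1/12
C² = P²·S² = 10/21 ; C = +0.690066

+√(10/21) ≈ +0.690066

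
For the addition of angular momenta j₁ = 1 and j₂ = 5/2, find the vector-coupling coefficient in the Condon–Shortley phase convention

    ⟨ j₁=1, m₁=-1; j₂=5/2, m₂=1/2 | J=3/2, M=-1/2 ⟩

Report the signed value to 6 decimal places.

triangle: 2!*0!*3!/6! = 12/720
(j±m)!: 0!*2!*3!*2!*1!*2! = 48
prefactor² = (2J+1)*Δ*N² = 16/5
  k=2: +1/(2!*0!*0!*1!*0!*2!) = 1/4
Σ = 1/4  ⇒  CG² = 16/5*1/4² = 1/5
CG = +√(1/5) = +0.447214

+√(1/5) ≈ +0.447214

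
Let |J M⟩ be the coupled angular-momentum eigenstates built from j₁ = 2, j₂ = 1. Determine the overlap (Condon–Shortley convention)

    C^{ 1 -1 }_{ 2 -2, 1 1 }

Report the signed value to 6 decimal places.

+0.774597

√[3·2!2!0!/5! · 0!4!2!0!0!2!] = √(48/5)
  +(−1)^2/∏(2,0,2,0,0,0)! = 1/4  (running 1/4)
⟨..|..⟩ = √(48/5)·(1/4) = +0.774597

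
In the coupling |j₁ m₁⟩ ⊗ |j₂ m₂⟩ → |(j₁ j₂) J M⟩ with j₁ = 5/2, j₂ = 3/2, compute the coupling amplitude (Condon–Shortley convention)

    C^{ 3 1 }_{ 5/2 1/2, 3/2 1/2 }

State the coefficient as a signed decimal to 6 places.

j₁+j₂−J=1  J+j₁−j₂=4  J−j₁+j₂=2  j₁+j₂+J+1=8
(j₁±m₁, j₂±m₂, J±M) = (3,2,2,1,4,2)
P² = 48/5
sum k=0..1:
  [0] +1/8 = 1/8
  [1] −1/6 = -1/6
S = -1/24
C² = P²·S² = 1/60 ; C = -0.129099

−√(1/60) ≈ -0.129099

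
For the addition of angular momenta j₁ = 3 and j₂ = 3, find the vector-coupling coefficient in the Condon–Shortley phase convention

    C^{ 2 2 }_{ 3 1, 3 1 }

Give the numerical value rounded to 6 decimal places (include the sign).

+√(2/7) = +0.534522

√[5·4!2!2!/9! · 4!2!4!2!4!0!] = √(512/7)
  +(−1)^2/∏(2,2,0,2,2,0)! = 1/16  (running 1/16)
⟨..|..⟩ = √(512/7)·(1/16) = +0.534522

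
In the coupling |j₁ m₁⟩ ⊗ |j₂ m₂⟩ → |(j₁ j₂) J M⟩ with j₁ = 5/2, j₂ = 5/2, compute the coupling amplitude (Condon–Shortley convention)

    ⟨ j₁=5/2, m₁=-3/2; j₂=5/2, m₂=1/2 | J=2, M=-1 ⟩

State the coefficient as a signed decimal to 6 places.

+0.377964  (= +√(1/7))

j₁+j₂−J=3  J+j₁−j₂=2  J−j₁+j₂=2  j₁+j₂+J+1=8
(j₁±m₁, j₂±m₂, J±M) = (1,4,3,2,1,3)
P² = 36/7
sum k=2..3:
  [2] +1/4 = 1/4
  [3] −1/12 = -1/12
S = 1/6
C² = P²·S² = 1/7 ; C = +0.377964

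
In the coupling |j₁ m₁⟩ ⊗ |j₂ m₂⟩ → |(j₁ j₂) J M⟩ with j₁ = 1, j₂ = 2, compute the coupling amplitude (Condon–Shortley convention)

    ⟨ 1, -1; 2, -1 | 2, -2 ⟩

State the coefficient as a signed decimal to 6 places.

-0.577350

j₁+j₂−J=1  J+j₁−j₂=1  J−j₁+j₂=3  j₁+j₂+J+1=6
(j₁±m₁, j₂±m₂, J±M) = (0,2,1,3,0,4)
P² = 12
sum k=1..1:
  [1] −1/6 = -1/6
S = -1/6
C² = P²·S² = 1/3 ; C = -0.577350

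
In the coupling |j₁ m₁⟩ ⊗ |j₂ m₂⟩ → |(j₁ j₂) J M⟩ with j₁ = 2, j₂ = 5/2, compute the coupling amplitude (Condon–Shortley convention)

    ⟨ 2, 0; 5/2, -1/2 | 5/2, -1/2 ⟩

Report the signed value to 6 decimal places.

√[6·2!2!3!/8! · 2!2!2!3!2!3!] = √(72/35)
  +(−1)^0/∏(0,2,2,2,0,1)! = 1/8  (running 1/8)
  +(−1)^1/∏(1,1,1,1,1,2)! = -1/2  (running -3/8)
  +(−1)^2/∏(2,0,0,0,2,3)! = 1/24  (running -1/3)
⟨..|..⟩ = √(72/35)·(-1/3) = -0.478091

−√(8/35) ≈ -0.478091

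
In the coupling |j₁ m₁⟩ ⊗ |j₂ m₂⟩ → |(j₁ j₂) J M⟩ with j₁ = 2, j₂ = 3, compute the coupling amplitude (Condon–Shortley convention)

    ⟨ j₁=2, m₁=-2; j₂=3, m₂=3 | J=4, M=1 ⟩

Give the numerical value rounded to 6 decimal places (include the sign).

triangle: 1!·3!·5!/10! = 720/3628800
(j±m)!: 0!·4!·6!·0!·5!·3! = 12441600
prefactor² = (2J+1)·Δ·N² = 155520/7
  k=1: −1/(1!·0!·3!·5!·0!·0!) = -1/720
Σ = -1/720  ⇒  CG² = 155520/7·(-1/720)² = 3/70
CG = −√(3/70) = -0.207020

-0.207020  (= −√(3/70))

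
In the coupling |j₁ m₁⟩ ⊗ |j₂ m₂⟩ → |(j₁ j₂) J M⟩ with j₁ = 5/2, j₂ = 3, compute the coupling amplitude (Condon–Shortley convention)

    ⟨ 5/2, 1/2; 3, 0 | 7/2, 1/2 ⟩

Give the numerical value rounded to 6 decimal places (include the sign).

−√(4/21) = -0.436436

triangle: 2!×3!×4!/10! = 288/3628800
(j±m)!: 3!×2!×3!×3!×4!×3! = 62208
prefactor² = (2J+1)×Δ×N² = 6912/175
  k=0: +1/(0!×2!×2!×3!×1!×1!) = 1/24
  k=1: −1/(1!×1!×1!×2!×2!×2!) = -1/8
  k=2: +1/(2!×0!×0!×1!×3!×3!) = 1/72
Σ = -5/72  ⇒  CG² = 6912/175×(-5/72)² = 4/21
CG = −√(4/21) = -0.436436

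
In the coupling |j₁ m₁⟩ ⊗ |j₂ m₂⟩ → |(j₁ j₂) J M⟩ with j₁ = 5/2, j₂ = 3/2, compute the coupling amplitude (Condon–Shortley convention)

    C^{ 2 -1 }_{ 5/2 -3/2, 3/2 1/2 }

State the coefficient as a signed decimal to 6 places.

+√(1/42) = +0.154303

√[5·2!3!1!/7! · 1!4!2!1!1!3!] = √(24/7)
  +(−1)^1/∏(1,1,3,1,0,0)! = -1/6  (running -1/6)
  +(−1)^2/∏(2,0,2,0,1,1)! = 1/4  (running 1/12)
⟨..|..⟩ = √(24/7)·(1/12) = +0.154303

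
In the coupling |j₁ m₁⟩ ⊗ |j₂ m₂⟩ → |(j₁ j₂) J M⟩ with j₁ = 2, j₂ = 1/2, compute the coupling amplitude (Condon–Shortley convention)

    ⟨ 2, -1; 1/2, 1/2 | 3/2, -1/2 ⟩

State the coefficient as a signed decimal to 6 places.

-0.774597

triangle: 1!*3!*0!/5! = 6/120
(j±m)!: 1!*3!*1!*0!*1!*2! = 12
prefactor² = (2J+1)*Δ*N² = 12/5
  k=1: −1/(1!*0!*2!*0!*1!*0!) = -1/2
Σ = -1/2  ⇒  CG² = 12/5*(-1/2)² = 3/5
CG = −√(3/5) = -0.774597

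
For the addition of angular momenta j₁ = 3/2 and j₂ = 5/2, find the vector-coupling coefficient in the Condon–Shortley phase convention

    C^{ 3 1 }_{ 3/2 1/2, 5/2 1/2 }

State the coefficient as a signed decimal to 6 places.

√[7·1!2!4!/8! · 2!1!3!2!4!2!] = √(48/5)
  +(−1)^0/∏(0,1,1,3,1,1)! = 1/6  (running 1/6)
  +(−1)^1/∏(1,0,0,2,2,2)! = -1/8  (running 1/24)
⟨..|..⟩ = √(48/5)·(1/24) = +0.129099

+√(1/60) ≈ +0.129099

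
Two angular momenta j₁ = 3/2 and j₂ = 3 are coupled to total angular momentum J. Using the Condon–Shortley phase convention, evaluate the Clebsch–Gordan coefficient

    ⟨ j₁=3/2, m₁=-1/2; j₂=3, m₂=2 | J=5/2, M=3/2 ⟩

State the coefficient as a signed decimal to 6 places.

+0.267261

triangle: 2!·1!·4!/8! = 48/40320
(j±m)!: 1!·2!·5!·1!·4!·1! = 5760
prefactor² = (2J+1)·Δ·N² = 288/7
  k=1: −1/(1!·1!·1!·4!·0!·0!) = -1/24
  k=2: +1/(2!·0!·0!·3!·1!·1!) = 1/12
Σ = 1/24  ⇒  CG² = 288/7·1/24² = 1/14
CG = +√(1/14) = +0.267261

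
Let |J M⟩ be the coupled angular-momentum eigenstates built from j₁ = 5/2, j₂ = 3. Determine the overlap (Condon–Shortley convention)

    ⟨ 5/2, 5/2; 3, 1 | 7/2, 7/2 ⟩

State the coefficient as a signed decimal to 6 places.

+√(2/9) = +0.471405

j₁+j₂−J=2  J+j₁−j₂=3  J−j₁+j₂=4  j₁+j₂+J+1=10
(j₁±m₁, j₂±m₂, J±M) = (5,0,4,2,7,0)
P² = 18432
sum k=0..0:
  [0] +1/288 = 1/288
S = 1/288
C² = P²·S² = 2/9 ; C = +0.471405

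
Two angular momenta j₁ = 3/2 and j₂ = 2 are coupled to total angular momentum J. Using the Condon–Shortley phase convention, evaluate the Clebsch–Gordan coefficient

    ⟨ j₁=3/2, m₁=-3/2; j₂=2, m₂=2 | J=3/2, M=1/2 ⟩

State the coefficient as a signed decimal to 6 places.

√[4·2!1!2!/6! · 0!3!4!0!2!1!] = √(32/5)
  +(−1)^2/∏(2,0,1,2,0,0)! = 1/4  (running 1/4)
⟨..|..⟩ = √(32/5)·(1/4) = +0.632456

+0.632456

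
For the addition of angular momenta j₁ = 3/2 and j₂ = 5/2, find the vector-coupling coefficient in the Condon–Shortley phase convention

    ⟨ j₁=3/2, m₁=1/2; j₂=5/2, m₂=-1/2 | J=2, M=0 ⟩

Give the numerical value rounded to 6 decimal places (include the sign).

−√(1/14) = -0.267261

j₁+j₂−J=2  J+j₁−j₂=1  J−j₁+j₂=3  j₁+j₂+J+1=7
(j₁±m₁, j₂±m₂, J±M) = (2,1,2,3,2,2)
P² = 8/7
sum k=0..1:
  [0] +1/4 = 1/4
  [1] −1/2 = -1/2
S = -1/4
C² = P²·S² = 1/14 ; C = -0.267261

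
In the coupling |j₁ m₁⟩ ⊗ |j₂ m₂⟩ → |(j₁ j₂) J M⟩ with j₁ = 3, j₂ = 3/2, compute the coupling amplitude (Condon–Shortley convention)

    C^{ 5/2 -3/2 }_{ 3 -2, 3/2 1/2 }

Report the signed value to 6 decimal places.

+0.267261  (= +√(1/14))

j₁+j₂−J=2  J+j₁−j₂=4  J−j₁+j₂=1  j₁+j₂+J+1=8
(j₁±m₁, j₂±m₂, J±M) = (1,5,2,1,1,4)
P² = 288/7
sum k=1..2:
  [1] −1/24 = -1/24
  [2] +1/12 = 1/12
S = 1/24
C² = P²·S² = 1/14 ; C = +0.267261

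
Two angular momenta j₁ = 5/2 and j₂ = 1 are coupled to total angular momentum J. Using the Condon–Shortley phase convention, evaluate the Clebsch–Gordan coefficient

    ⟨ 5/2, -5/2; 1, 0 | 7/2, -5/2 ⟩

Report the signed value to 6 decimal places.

√[8·0!5!2!/8! · 0!5!1!1!1!6!] = √(28800/7)
  +(−1)^0/∏(0,0,5,1,0,1)! = 1/120  (running 1/120)
⟨..|..⟩ = √(28800/7)·(1/120) = +0.534522

+√(2/7) = +0.534522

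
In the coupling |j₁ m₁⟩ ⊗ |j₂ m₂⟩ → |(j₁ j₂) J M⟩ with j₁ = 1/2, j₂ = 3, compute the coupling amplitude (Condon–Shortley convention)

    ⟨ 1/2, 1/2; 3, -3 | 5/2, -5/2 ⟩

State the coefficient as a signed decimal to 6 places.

triangle: 1!*0!*5!/7! = 120/5040
(j±m)!: 1!*0!*0!*6!*0!*5! = 86400
prefactor² = (2J+1)*Δ*N² = 86400/7
  k=0: +1/(0!*1!*0!*0!*0!*5!) = 1/120
Σ = 1/120  ⇒  CG² = 86400/7*1/120² = 6/7
CG = +√(6/7) = +0.925820

+0.925820  (= +√(6/7))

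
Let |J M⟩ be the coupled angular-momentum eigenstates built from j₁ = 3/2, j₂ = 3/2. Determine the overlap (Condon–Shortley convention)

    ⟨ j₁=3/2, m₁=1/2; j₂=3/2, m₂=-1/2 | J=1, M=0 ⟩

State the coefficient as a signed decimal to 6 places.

−√(1/20) = -0.223607

triangle: 2!·1!·1!/5! = 2/120
(j±m)!: 2!·1!·1!·2!·1!·1! = 4
prefactor² = (2J+1)·Δ·N² = 1/5
  k=0: +1/(0!·2!·1!·1!·0!·0!) = 1/2
  k=1: −1/(1!·1!·0!·0!·1!·1!) = -1
Σ = -1/2  ⇒  CG² = 1/5·(-1/2)² = 1/20
CG = −√(1/20) = -0.223607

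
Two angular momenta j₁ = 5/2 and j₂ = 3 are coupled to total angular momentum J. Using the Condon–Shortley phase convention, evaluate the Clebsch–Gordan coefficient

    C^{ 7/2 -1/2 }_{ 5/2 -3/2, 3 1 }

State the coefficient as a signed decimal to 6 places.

triangle: 2!×3!×4!/10! = 288/3628800
(j±m)!: 1!×4!×4!×2!×3!×4! = 165888
prefactor² = (2J+1)×Δ×N² = 18432/175
  k=1: −1/(1!×1!×3!×3!×0!×1!) = -1/36
  k=2: +1/(2!×0!×2!×2!×1!×2!) = 1/16
Σ = 5/144  ⇒  CG² = 18432/175×5/144² = 8/63
CG = +√(8/63) = +0.356348

+0.356348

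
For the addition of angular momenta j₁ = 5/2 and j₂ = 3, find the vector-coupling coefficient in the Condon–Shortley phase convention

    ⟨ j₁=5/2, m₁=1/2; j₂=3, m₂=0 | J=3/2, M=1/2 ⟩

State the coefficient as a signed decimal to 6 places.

j₁+j₂−J=4  J+j₁−j₂=1  J−j₁+j₂=2  j₁+j₂+J+1=8
(j₁±m₁, j₂±m₂, J±M) = (3,2,3,3,2,1)
P² = 144/35
sum k=1..2:
  [1] −1/12 = -1/12
  [2] +1/4 = 1/4
S = 1/6
C² = P²·S² = 4/35 ; C = +0.338062

+0.338062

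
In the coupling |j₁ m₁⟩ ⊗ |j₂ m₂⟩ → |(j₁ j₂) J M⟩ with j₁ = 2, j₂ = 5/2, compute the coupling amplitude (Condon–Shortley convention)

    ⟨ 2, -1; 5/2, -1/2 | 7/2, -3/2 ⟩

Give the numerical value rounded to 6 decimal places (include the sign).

−√(2/21) ≈ -0.308607

√[8·1!3!4!/9! · 1!3!2!3!2!5!] = √(384/7)
  +(−1)^0/∏(0,1,3,2,0,2)! = 1/24  (running 1/24)
  +(−1)^1/∏(1,0,2,1,1,3)! = -1/12  (running -1/24)
⟨..|..⟩ = √(384/7)·(-1/24) = -0.308607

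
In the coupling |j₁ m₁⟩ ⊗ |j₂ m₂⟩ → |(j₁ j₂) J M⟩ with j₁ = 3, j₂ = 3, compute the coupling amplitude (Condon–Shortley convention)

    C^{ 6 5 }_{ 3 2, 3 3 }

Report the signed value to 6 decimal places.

j₁+j₂−J=0  J+j₁−j₂=6  J−j₁+j₂=6  j₁+j₂+J+1=13
(j₁±m₁, j₂±m₂, J±M) = (5,1,6,0,11,1)
P² = 3732480000
sum k=0..0:
  [0] +1/86400 = 1/86400
S = 1/86400
C² = P²·S² = 1/2 ; C = +0.707107

+√(1/2) ≈ +0.707107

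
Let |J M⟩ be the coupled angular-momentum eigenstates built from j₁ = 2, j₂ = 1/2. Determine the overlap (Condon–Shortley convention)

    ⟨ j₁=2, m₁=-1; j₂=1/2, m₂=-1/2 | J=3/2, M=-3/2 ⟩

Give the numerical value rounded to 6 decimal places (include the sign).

√[4·1!3!0!/5! · 1!3!0!1!0!3!] = √(36/5)
  +(−1)^0/∏(0,1,3,0,0,0)! = 1/6  (running 1/6)
⟨..|..⟩ = √(36/5)·(1/6) = +0.447214

+0.447214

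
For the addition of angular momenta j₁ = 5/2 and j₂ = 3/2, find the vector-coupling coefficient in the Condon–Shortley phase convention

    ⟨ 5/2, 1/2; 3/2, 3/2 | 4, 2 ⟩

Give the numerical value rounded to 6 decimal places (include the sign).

+0.597614

√[9·0!5!3!/9! · 3!2!3!0!6!2!] = √(12960/7)
  +(−1)^0/∏(0,0,2,3,3,0)! = 1/72  (running 1/72)
⟨..|..⟩ = √(12960/7)·(1/72) = +0.597614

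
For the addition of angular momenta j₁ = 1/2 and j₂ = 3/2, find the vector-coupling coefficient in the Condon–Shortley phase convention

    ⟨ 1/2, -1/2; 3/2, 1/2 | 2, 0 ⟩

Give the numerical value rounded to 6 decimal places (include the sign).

j₁+j₂−J=0  J+j₁−j₂=1  J−j₁+j₂=3  j₁+j₂+J+1=5
(j₁±m₁, j₂±m₂, J±M) = (0,1,2,1,2,2)
P² = 2
sum k=0..0:
  [0] +1/2 = 1/2
S = 1/2
C² = P²·S² = 1/2 ; C = +0.707107

+0.707107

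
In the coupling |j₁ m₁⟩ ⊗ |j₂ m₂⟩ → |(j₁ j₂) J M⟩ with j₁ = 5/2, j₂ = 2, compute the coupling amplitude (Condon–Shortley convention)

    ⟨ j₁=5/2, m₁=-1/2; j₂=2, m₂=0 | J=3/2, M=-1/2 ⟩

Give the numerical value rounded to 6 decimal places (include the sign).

j₁+j₂−J=3  J+j₁−j₂=2  J−j₁+j₂=1  j₁+j₂+J+1=7
(j₁±m₁, j₂±m₂, J±M) = (2,3,2,2,1,2)
P² = 32/35
sum k=1..2:
  [1] −1/4 = -1/4
  [2] +1/2 = 1/2
S = 1/4
C² = P²·S² = 2/35 ; C = +0.239046

+√(2/35) = +0.239046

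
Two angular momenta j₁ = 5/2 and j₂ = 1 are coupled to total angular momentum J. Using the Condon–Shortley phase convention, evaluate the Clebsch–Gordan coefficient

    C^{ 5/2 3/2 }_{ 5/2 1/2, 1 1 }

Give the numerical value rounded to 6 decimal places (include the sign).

−√(16/35) ≈ -0.676123

triangle: 1!*4!*1!/7! = 24/5040
(j±m)!: 3!*2!*2!*0!*4!*1! = 576
prefactor² = (2J+1)*Δ*N² = 576/35
  k=1: −1/(1!*0!*1!*1!*3!*0!) = -1/6
Σ = -1/6  ⇒  CG² = 576/35*(-1/6)² = 16/35
CG = −√(16/35) = -0.676123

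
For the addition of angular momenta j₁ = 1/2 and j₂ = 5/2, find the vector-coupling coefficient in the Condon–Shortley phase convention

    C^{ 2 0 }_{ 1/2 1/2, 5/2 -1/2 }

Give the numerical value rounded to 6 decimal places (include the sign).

+0.707107

j₁+j₂−J=1  J+j₁−j₂=0  J−j₁+j₂=4  j₁+j₂+J+1=6
(j₁±m₁, j₂±m₂, J±M) = (1,0,2,3,2,2)
P² = 8
sum k=0..0:
  [0] +1/4 = 1/4
S = 1/4
C² = P²·S² = 1/2 ; C = +0.707107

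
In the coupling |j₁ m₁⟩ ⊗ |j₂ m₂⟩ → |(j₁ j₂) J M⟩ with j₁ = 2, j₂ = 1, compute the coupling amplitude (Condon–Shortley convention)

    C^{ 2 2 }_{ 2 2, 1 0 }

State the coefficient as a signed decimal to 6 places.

j₁+j₂−J=1  J+j₁−j₂=3  J−j₁+j₂=1  j₁+j₂+J+1=6
(j₁±m₁, j₂±m₂, J±M) = (4,0,1,1,4,0)
P² = 24
sum k=0..0:
  [0] +1/6 = 1/6
S = 1/6
C² = P²·S² = 2/3 ; C = +0.816497

+0.816497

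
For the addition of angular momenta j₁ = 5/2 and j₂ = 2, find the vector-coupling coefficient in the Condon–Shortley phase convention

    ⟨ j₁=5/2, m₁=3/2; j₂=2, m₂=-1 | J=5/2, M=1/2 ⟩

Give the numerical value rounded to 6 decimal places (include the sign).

+0.414039

j₁+j₂−J=2  J+j₁−j₂=3  J−j₁+j₂=2  j₁+j₂+J+1=8
(j₁±m₁, j₂±m₂, J±M) = (4,1,1,3,3,2)
P² = 216/35
sum k=0..1:
  [0] +1/4 = 1/4
  [1] −1/12 = -1/12
S = 1/6
C² = P²·S² = 6/35 ; C = +0.414039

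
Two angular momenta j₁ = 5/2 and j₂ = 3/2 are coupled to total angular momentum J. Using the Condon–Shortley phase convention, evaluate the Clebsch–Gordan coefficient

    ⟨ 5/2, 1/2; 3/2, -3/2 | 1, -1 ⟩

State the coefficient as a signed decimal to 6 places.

+√(1/20) ≈ +0.223607

√[3·3!2!0!/6! · 3!2!0!3!0!2!] = √(36/5)
  +(−1)^0/∏(0,3,2,0,0,0)! = 1/12  (running 1/12)
⟨..|..⟩ = √(36/5)·(1/12) = +0.223607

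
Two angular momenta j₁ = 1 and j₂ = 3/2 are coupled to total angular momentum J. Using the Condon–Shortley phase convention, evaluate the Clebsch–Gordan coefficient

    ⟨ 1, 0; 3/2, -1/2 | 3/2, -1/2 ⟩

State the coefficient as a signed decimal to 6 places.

j₁+j₂−J=1  J+j₁−j₂=1  J−j₁+j₂=2  j₁+j₂+J+1=5
(j₁±m₁, j₂±m₂, J±M) = (1,1,1,2,1,2)
P² = 4/15
sum k=0..1:
  [0] +1/1 = 1
  [1] −1/2 = -1/2
S = 1/2
C² = P²·S² = 1/15 ; C = +0.258199

+√(1/15) = +0.258199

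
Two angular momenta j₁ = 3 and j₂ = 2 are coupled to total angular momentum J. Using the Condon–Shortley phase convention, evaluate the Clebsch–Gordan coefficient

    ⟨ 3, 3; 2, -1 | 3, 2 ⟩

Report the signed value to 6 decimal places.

√[7·2!4!2!/9! · 6!0!1!3!5!1!] = √(960)
  +(−1)^0/∏(0,2,0,1,4,1)! = 1/48  (running 1/48)
⟨..|..⟩ = √(960)·(1/48) = +0.645497

+0.645497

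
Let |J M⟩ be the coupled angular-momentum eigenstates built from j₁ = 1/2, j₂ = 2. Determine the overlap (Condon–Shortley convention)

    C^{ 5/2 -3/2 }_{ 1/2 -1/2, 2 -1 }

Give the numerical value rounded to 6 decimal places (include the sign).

√[6·0!1!4!/6! · 0!1!1!3!1!4!] = √(144/5)
  +(−1)^0/∏(0,0,1,1,0,3)! = 1/6  (running 1/6)
⟨..|..⟩ = √(144/5)·(1/6) = +0.894427

+√(4/5) = +0.894427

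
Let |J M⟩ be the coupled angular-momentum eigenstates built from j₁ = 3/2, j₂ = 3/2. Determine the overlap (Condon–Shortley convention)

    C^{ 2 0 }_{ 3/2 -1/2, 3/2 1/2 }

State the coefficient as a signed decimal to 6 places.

−√(1/4) = -0.500000

√[5·1!2!2!/6! · 1!2!2!1!2!2!] = √(4/9)
  +(−1)^0/∏(0,1,2,2,0,0)! = 1/4  (running 1/4)
  +(−1)^1/∏(1,0,1,1,1,1)! = -1  (running -3/4)
⟨..|..⟩ = √(4/9)·(-3/4) = -0.500000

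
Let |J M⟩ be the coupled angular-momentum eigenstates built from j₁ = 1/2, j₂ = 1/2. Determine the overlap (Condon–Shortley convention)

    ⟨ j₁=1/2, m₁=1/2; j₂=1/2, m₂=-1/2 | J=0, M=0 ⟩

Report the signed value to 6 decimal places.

j₁+j₂−J=1  J+j₁−j₂=0  J−j₁+j₂=0  j₁+j₂+J+1=2
(j₁±m₁, j₂±m₂, J±M) = (1,0,0,1,0,0)
P² = 1/2
sum k=0..0:
  [0] +1/1 = 1
S = 1
C² = P²·S² = 1/2 ; C = +0.707107

+√(1/2) ≈ +0.707107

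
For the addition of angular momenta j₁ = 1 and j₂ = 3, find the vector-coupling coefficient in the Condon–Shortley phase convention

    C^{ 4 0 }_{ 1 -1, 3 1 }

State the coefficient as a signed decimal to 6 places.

+0.462910

j₁+j₂−J=0  J+j₁−j₂=2  J−j₁+j₂=6  j₁+j₂+J+1=9
(j₁±m₁, j₂±m₂, J±M) = (0,2,4,2,4,4)
P² = 13824/7
sum k=0..0:
  [0] +1/96 = 1/96
S = 1/96
C² = P²·S² = 3/14 ; C = +0.462910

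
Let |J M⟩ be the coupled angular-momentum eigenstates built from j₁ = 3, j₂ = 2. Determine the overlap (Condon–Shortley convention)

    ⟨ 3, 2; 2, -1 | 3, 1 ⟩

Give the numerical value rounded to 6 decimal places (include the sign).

+0.500000

j₁+j₂−J=2  J+j₁−j₂=4  J−j₁+j₂=2  j₁+j₂+J+1=9
(j₁±m₁, j₂±m₂, J±M) = (5,1,1,3,4,2)
P² = 64
sum k=0..1:
  [0] +1/12 = 1/12
  [1] −1/48 = -1/48
S = 1/16
C² = P²·S² = 1/4 ; C = +0.500000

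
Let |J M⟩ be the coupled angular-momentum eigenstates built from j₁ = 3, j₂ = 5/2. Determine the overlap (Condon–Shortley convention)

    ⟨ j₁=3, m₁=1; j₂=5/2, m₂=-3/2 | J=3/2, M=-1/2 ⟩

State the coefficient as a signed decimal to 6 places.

√[4·4!2!1!/8! · 4!2!1!4!1!2!] = √(384/35)
  +(−1)^0/∏(0,4,2,1,0,0)! = 1/48  (running 1/48)
  +(−1)^1/∏(1,3,1,0,1,1)! = -1/6  (running -7/48)
⟨..|..⟩ = √(384/35)·(-7/48) = -0.483046

-0.483046  (= −√(7/30))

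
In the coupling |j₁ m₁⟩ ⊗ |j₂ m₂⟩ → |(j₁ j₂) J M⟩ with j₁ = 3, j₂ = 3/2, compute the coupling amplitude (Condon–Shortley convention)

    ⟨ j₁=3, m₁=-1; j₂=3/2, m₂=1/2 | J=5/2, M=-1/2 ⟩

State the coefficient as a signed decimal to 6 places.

−√(1/70) = -0.119523

triangle: 2!×4!×1!/8! = 48/40320
(j±m)!: 2!×4!×2!×1!×2!×3! = 1152
prefactor² = (2J+1)×Δ×N² = 288/35
  k=1: −1/(1!×1!×3!×1!×1!×0!) = -1/6
  k=2: +1/(2!×0!×2!×0!×2!×1!) = 1/8
Σ = -1/24  ⇒  CG² = 288/35×(-1/24)² = 1/70
CG = −√(1/70) = -0.119523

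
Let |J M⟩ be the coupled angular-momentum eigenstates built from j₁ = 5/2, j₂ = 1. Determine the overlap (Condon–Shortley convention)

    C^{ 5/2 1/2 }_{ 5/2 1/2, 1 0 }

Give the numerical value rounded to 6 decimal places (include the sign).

+0.169031

j₁+j₂−J=1  J+j₁−j₂=4  J−j₁+j₂=1  j₁+j₂+J+1=7
(j₁±m₁, j₂±m₂, J±M) = (3,2,1,1,3,2)
P² = 144/35
sum k=0..1:
  [0] +1/4 = 1/4
  [1] −1/6 = -1/6
S = 1/12
C² = P²·S² = 1/35 ; C = +0.169031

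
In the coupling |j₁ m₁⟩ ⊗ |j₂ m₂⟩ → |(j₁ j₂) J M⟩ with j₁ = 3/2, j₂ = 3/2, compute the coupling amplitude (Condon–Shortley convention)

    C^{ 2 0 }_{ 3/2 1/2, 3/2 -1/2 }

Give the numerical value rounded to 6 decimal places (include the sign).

j₁+j₂−J=1  J+j₁−j₂=2  J−j₁+j₂=2  j₁+j₂+J+1=6
(j₁±m₁, j₂±m₂, J±M) = (2,1,1,2,2,2)
P² = 4/9
sum k=0..1:
  [0] +1/1 = 1
  [1] −1/4 = -1/4
S = 3/4
C² = P²·S² = 1/4 ; C = +0.500000

+0.500000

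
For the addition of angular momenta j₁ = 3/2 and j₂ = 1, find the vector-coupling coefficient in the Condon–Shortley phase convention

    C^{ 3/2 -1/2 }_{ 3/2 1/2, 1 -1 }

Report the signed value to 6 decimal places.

+√(8/15) ≈ +0.730297

triangle: 1!×2!×1!/5! = 2/120
(j±m)!: 2!×1!×0!×2!×1!×2! = 8
prefactor² = (2J+1)×Δ×N² = 8/15
  k=0: +1/(0!×1!×1!×0!×1!×1!) = 1
Σ = 1  ⇒  CG² = 8/15×1² = 8/15
CG = +√(8/15) = +0.730297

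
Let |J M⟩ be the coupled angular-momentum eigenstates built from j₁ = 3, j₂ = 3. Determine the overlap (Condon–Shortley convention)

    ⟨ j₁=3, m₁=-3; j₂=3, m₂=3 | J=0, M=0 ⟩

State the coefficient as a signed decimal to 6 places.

+0.377964  (= +√(1/7))

triangle: 6!·0!·0!/7! = 720/5040
(j±m)!: 0!·6!·6!·0!·0!·0! = 518400
prefactor² = (2J+1)·Δ·N² = 518400/7
  k=6: +1/(6!·0!·0!·0!·0!·0!) = 1/720
Σ = 1/720  ⇒  CG² = 518400/7·1/720² = 1/7
CG = +√(1/7) = +0.377964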